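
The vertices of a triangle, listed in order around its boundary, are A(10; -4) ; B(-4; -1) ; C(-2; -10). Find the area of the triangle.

60

Apply the shoelace (surveyor's) formula: 2A = Σ (x_i·y_{i+1} − x_{i+1}·y_i), indices taken mod 3.
Cross-terms: -26, 38, 108  ⇒  Σ = 120
Area = |Σ|/2 = 60.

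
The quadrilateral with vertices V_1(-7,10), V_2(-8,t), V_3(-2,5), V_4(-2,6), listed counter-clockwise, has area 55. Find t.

-10

The doubled signed area Σ (x_i y_{i+1} − x_{i+1} y_i) is linear in t.
With t=0 it equals 60; the coefficient of t is -5 (from the two edges through V_2).
So -5·t + 60 = 2·55 = 110 ⇒ t = -10.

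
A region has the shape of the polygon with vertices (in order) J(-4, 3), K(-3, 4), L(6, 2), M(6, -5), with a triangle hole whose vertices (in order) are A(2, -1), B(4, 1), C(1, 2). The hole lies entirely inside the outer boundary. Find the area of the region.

Outer boundary:
Apply Gauss's area formula: 2A = Σ (x_i·y_{i+1} − x_{i+1}·y_i), indices taken mod 4.
J→K: (-4)(4) − (-3)(3) = -7
K→L: (-3)(2) − (6)(4) = -30
L→M: (6)(-5) − (6)(2) = -42
M→J: (6)(3) − (-4)(-5) = -2
Σ = -81
Area = |Σ|/2 = 40.5.
Hole:
Apply the shoelace (surveyor's) formula: 2A = Σ (x_i·y_{i+1} − x_{i+1}·y_i), indices taken mod 3.
Σ = (6) + (7) + (-5) = 8
Area = |Σ|/2 = 4.
Net area = 40.5 − 4 = 36.5.

36.5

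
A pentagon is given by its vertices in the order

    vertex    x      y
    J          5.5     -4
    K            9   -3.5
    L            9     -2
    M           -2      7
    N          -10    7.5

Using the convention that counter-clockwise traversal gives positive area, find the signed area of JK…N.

J→K: (5.5)(-3.5) − (9)(-4) = 16.75
K→L: (9)(-2) − (9)(-3.5) = 13.5
L→M: (9)(7) − (-2)(-2) = 59
M→N: (-2)(7.5) − (-10)(7) = 55
N→J: (-10)(-4) − (5.5)(7.5) = -1.25
Σ = 143
Signed area = Σ/2 = 71.5 (positive ⇒ counter-clockwise traversal).

71.5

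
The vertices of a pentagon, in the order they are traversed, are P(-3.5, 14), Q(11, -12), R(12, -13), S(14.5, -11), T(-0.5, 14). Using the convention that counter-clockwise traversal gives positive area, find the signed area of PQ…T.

Apply Gauss's area formula: 2A = Σ (x_i·y_{i+1} − x_{i+1}·y_i), indices taken mod 5.
Σ = (-112) + (1) + (56.5) + (197.5) + (42) = 185
Signed area = Σ/2 = 92.5 (positive ⇒ counter-clockwise traversal).

92.5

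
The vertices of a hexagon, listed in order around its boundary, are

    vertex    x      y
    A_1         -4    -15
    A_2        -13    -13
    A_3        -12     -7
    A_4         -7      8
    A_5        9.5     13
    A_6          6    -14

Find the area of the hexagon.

Cross-terms: -143, -65, -145, -167, -211, -146  ⇒  Σ = -877
Area = |Σ|/2 = 438.5.

438.5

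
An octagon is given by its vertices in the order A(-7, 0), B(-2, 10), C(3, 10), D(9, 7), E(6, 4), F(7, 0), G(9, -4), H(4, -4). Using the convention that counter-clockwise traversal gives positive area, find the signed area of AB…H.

-149.5

Σ = (-70) + (-50) + (-69) + (-6) + (-28) + (-28) + (-20) + (-28) = -299
Signed area = Σ/2 = -149.5 (negative ⇒ clockwise traversal).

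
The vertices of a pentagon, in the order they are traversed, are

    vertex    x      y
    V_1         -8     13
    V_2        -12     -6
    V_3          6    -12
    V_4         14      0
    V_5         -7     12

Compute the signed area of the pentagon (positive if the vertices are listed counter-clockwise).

Apply the shoelace formula: 2A = Σ (x_i·y_{i+1} − x_{i+1}·y_i), indices taken mod 5.
Cross-terms: 204, 180, 168, 168, 5  ⇒  Σ = 725
Signed area = Σ/2 = 362.5 (positive ⇒ counter-clockwise traversal).

362.5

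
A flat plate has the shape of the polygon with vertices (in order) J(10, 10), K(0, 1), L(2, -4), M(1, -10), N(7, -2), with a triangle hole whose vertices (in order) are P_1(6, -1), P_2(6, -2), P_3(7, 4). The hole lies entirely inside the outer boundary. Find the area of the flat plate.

Outer boundary:
Apply the shoelace formula: 2A = Σ (x_i·y_{i+1} − x_{i+1}·y_i), indices taken mod 5.
Σ = (10) + (-2) + (-16) + (68) + (90) = 150
Area = |Σ|/2 = 75.
Hole:
Apply the surveyor's formula: 2A = Σ (x_i·y_{i+1} − x_{i+1}·y_i), indices taken mod 3.
Σ = (-6) + (38) + (-31) = 1
Area = |Σ|/2 = 0.5.
Net area = 75 − 0.5 = 74.5.

74.5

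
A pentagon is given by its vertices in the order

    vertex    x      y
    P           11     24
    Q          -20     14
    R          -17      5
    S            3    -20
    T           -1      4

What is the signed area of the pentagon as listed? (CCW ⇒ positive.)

P→Q: (11)(14) − (-20)(24) = 634
Q→R: (-20)(5) − (-17)(14) = 138
R→S: (-17)(-20) − (3)(5) = 325
S→T: (3)(4) − (-1)(-20) = -8
T→P: (-1)(24) − (11)(4) = -68
Σ = 1021
Signed area = Σ/2 = 510.5 (positive ⇒ counter-clockwise traversal).

510.5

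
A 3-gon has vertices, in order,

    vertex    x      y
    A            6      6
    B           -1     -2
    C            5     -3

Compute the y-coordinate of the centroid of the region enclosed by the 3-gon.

1/3

Apply the surveyor's formula. First the cross-terms c_i = x_i·y_{i+1} − x_{i+1}·y_i:
  -6, 13, 48  ⇒  2A = 55, A = 27.5.
Then Σ (y_i + y_{i+1})·c_i = 55, so ȳ = 55 / (6·27.5) = 1/3.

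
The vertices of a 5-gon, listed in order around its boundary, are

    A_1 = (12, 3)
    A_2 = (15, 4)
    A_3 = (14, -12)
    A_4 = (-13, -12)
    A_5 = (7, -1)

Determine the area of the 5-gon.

213.5

Apply the shoelace formula: 2A = Σ (x_i·y_{i+1} − x_{i+1}·y_i), indices taken mod 5.
Σ = (3) + (-236) + (-324) + (97) + (33) = -427
Area = |Σ|/2 = 213.5.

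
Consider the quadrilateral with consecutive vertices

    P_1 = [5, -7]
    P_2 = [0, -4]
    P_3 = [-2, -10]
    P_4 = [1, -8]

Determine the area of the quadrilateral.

15.5

Apply the surveyor's formula: 2A = Σ (x_i·y_{i+1} − x_{i+1}·y_i), indices taken mod 4.
Cross-terms: -20, -8, 26, 33  ⇒  Σ = 31
Area = |Σ|/2 = 15.5.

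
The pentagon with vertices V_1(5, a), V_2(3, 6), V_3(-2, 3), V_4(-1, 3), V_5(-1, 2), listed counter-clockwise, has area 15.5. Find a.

Write out the shoelace sum; only the two edges meeting at V_1 involve a:
2·Area = [((-1)·a − 5·2) + (5·6 − 3·a)] + 19
       = -4·a + 39 = 31
⇒ a = 2.

2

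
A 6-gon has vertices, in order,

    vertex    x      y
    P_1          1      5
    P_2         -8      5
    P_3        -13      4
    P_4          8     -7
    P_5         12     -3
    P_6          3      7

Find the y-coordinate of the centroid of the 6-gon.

Apply the shoelace (surveyor's) formula. First the cross-terms c_i = x_i·y_{i+1} − x_{i+1}·y_i:
  45, 33, 59, 60, 93, 8  ⇒  2A = 298, A = 149.
Then Σ (y_i + y_{i+1})·c_i = 438, so ȳ = 438 / (6·149) = 73/149.

73/149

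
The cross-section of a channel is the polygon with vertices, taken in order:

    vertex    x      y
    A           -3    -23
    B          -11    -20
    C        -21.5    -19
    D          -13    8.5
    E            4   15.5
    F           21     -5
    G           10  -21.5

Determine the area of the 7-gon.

Apply the shoelace (surveyor's) formula: 2A = Σ (x_i·y_{i+1} − x_{i+1}·y_i), indices taken mod 7.
Σ = (-193) + (-221) + (-429.75) + (-235.5) + (-345.5) + (-401.5) + (-294.5) = -2120.75
Area = |Σ|/2 = 1060.375.

1060.375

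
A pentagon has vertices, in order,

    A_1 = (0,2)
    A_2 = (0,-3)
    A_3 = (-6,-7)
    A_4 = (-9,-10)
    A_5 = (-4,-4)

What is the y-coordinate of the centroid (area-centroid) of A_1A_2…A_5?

-101/33

Apply the shoelace formula. First the cross-terms c_i = x_i·y_{i+1} − x_{i+1}·y_i:
  0, -18, -3, -4, -8  ⇒  2A = -33, A = -16.5.
Then Σ (y_i + y_{i+1})·c_i = 303, so ȳ = 303 / (6·(-16.5)) = -101/33.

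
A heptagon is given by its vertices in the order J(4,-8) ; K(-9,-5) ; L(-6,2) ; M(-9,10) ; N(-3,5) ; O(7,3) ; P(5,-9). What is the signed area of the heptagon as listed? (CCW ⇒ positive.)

-161.5

Apply the shoelace (surveyor's) formula: 2A = Σ (x_i·y_{i+1} − x_{i+1}·y_i), indices taken mod 7.
Σ = (-92) + (-48) + (-42) + (-15) + (-44) + (-78) + (-4) = -323
Signed area = Σ/2 = -161.5 (negative ⇒ clockwise traversal).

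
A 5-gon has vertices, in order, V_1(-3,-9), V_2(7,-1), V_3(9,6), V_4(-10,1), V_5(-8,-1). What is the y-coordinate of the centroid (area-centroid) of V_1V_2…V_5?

-68/91

Apply the surveyor's formula. First the cross-terms c_i = x_i·y_{i+1} − x_{i+1}·y_i:
  66, 51, 69, 18, 69  ⇒  2A = 273, A = 136.5.
Then Σ (y_i + y_{i+1})·c_i = -612, so ȳ = -612 / (6·136.5) = -68/91.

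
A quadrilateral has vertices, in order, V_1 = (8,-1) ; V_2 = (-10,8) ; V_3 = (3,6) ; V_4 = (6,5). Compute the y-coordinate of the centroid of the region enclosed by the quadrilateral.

Apply the shoelace (surveyor's) formula. First the cross-terms c_i = x_i·y_{i+1} − x_{i+1}·y_i:
  54, -84, -21, -46  ⇒  2A = -97, A = -48.5.
Then Σ (y_i + y_{i+1})·c_i = -1213, so ȳ = -1213 / (6·(-48.5)) = 1213/291.

1213/291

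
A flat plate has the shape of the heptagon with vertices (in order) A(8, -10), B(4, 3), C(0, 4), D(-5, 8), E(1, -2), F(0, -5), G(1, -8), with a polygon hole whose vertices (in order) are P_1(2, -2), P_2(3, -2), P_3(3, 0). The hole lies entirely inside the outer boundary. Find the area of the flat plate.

Outer boundary:
Σ = (64) + (16) + (20) + (2) + (-5) + (5) + (54) = 156
Area = |Σ|/2 = 78.
Hole:
Apply the shoelace formula: 2A = Σ (x_i·y_{i+1} − x_{i+1}·y_i), indices taken mod 3.
Σ = (2) + (6) + (-6) = 2
Area = |Σ|/2 = 1.
Net area = 78 − 1 = 77.

77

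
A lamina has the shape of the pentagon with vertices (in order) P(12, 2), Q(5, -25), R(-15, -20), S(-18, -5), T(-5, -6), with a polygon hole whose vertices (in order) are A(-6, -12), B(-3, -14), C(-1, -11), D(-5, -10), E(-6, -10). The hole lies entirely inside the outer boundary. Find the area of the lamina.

450.5

Outer boundary:
Σ = (-310) + (-475) + (-285) + (83) + (62) = -925
Area = |Σ|/2 = 462.5.
Hole:
Σ = (48) + (19) + (-45) + (-10) + (12) = 24
Area = |Σ|/2 = 12.
Net area = 462.5 − 12 = 450.5.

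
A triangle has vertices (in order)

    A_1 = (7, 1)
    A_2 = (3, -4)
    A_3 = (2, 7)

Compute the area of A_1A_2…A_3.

24.5

Σ = (-31) + (29) + (-47) = -49
Area = |Σ|/2 = 24.5.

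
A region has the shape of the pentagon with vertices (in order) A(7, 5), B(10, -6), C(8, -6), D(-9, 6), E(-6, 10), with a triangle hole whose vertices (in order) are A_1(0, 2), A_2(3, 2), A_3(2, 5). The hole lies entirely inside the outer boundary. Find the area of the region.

Outer boundary:
Apply Gauss's area formula: 2A = Σ (x_i·y_{i+1} − x_{i+1}·y_i), indices taken mod 5.
Cross-terms: -92, -12, -6, -54, -100  ⇒  Σ = -264
Area = |Σ|/2 = 132.
Hole:
Apply the shoelace (surveyor's) formula: 2A = Σ (x_i·y_{i+1} − x_{i+1}·y_i), indices taken mod 3.
Cross-terms: -6, 11, 4  ⇒  Σ = 9
Area = |Σ|/2 = 4.5.
Net area = 132 − 4.5 = 127.5.

127.5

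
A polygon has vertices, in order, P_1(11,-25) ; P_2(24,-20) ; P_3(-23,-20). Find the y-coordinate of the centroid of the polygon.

-65/3

Apply the shoelace formula. First the cross-terms c_i = x_i·y_{i+1} − x_{i+1}·y_i:
  380, -940, 795  ⇒  2A = 235, A = 117.5.
Then Σ (y_i + y_{i+1})·c_i = -15275, so ȳ = -15275 / (6·117.5) = -65/3.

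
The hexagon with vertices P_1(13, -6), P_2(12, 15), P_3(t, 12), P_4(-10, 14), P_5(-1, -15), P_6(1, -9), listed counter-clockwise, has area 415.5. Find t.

-1

Write out the shoelace sum; only the two edges meeting at P_3 involve t:
2·Area = [(12·12 − t·15) + (t·14 − (-10)·12)] + 566
       = -1·t + 830 = 831
⇒ t = -1.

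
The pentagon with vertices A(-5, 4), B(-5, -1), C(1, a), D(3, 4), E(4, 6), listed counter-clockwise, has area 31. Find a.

2

The doubled signed area Σ (x_i y_{i+1} − x_{i+1} y_i) is linear in a.
With a=0 it equals 78; the coefficient of a is -8 (from the two edges through C).
So -8·a + 78 = 2·31 = 62 ⇒ a = 2.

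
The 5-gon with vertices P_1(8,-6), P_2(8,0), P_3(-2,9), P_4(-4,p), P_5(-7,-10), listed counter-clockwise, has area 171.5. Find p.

Write out the shoelace sum; only the two edges meeting at P_4 involve p:
2·Area = [((-2)·p − (-4)·9) + ((-4)·(-10) − (-7)·p)] + 242
       = 5·p + 318 = 343
⇒ p = 5.

5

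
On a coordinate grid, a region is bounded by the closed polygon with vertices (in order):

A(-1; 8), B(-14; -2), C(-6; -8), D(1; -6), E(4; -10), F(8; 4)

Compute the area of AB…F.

218

Apply the shoelace (surveyor's) formula: 2A = Σ (x_i·y_{i+1} − x_{i+1}·y_i), indices taken mod 6.
Σ = (114) + (100) + (44) + (14) + (96) + (68) = 436
Area = |Σ|/2 = 218.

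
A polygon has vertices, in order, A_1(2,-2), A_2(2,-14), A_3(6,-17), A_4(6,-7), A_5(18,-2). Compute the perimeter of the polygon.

56

|A_1A_2| = √((0)² + (-12)²) = √144 = 12
|A_2A_3| = √((4)² + (-3)²) = √25 = 5
|A_3A_4| = √((0)² + (10)²) = √100 = 10
|A_4A_5| = √((12)² + (5)²) = √169 = 13
|A_5A_1| = √((-16)² + (0)²) = √256 = 16
Perimeter = 12 + 5 + 10 + 13 + 16 = 56.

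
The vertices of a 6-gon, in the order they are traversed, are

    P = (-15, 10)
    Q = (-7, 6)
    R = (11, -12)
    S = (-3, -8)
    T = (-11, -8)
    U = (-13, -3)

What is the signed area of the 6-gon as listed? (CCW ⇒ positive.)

-218

Apply the surveyor's formula: 2A = Σ (x_i·y_{i+1} − x_{i+1}·y_i), indices taken mod 6.
Σ = (-20) + (18) + (-124) + (-64) + (-71) + (-175) = -436
Signed area = Σ/2 = -218 (negative ⇒ clockwise traversal).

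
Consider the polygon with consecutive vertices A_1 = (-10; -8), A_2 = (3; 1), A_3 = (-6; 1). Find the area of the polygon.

Apply the surveyor's formula: 2A = Σ (x_i·y_{i+1} − x_{i+1}·y_i), indices taken mod 3.
A_1→A_2: (-10)(1) − (3)(-8) = 14
A_2→A_3: (3)(1) − (-6)(1) = 9
A_3→A_1: (-6)(-8) − (-10)(1) = 58
Σ = 81
Area = |Σ|/2 = 40.5.

40.5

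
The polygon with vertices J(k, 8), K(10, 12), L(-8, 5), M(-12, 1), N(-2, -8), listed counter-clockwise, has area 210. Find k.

The doubled signed area Σ (x_i y_{i+1} − x_{i+1} y_i) is linear in k.
With k=0 it equals 200; the coefficient of k is 20 (from the two edges through J).
So 20·k + 200 = 2·210 = 420 ⇒ k = 11.

11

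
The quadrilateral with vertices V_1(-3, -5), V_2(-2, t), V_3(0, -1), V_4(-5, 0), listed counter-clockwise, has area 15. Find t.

-6

Write out the shoelace sum; only the two edges meeting at V_2 involve t:
2·Area = [((-3)·t − (-2)·(-5)) + ((-2)·(-1) − 0·t)] + 20
       = -3·t + 12 = 30
⇒ t = -6.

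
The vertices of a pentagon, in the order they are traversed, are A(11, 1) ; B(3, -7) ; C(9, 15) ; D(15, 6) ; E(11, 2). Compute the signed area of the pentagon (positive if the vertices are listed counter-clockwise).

-95

Apply Gauss's area formula: 2A = Σ (x_i·y_{i+1} − x_{i+1}·y_i), indices taken mod 5.
Σ = (-80) + (108) + (-171) + (-36) + (-11) = -190
Signed area = Σ/2 = -95 (negative ⇒ clockwise traversal).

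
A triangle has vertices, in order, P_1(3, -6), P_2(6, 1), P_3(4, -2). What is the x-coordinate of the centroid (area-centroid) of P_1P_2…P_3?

13/3

Apply the shoelace (surveyor's) formula. First the cross-terms c_i = x_i·y_{i+1} − x_{i+1}·y_i:
  39, -16, -18  ⇒  2A = 5, A = 2.5.
Then Σ (x_i + x_{i+1})·c_i = 65, so x̄ = 65 / (6·2.5) = 13/3.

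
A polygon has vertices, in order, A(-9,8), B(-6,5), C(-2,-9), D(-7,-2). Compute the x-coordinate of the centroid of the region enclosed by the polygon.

Apply the shoelace formula. First the cross-terms c_i = x_i·y_{i+1} − x_{i+1}·y_i:
  3, 64, -59, -74  ⇒  2A = -66, A = -33.
Then Σ (x_i + x_{i+1})·c_i = 1158, so x̄ = 1158 / (6·(-33)) = -193/33.

-193/33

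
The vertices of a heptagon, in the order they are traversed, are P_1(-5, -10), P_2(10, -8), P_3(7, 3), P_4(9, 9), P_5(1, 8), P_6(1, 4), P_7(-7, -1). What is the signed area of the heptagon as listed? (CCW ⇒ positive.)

Apply Gauss's area formula: 2A = Σ (x_i·y_{i+1} − x_{i+1}·y_i), indices taken mod 7.
Σ = (140) + (86) + (36) + (63) + (-4) + (27) + (65) = 413
Signed area = Σ/2 = 206.5 (positive ⇒ counter-clockwise traversal).

206.5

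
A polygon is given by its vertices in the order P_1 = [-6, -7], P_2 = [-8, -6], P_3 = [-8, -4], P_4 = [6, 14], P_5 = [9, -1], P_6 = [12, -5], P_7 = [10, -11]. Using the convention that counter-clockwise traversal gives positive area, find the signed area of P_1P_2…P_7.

Apply Gauss's area formula: 2A = Σ (x_i·y_{i+1} − x_{i+1}·y_i), indices taken mod 7.
Cross-terms: -20, -16, -88, -132, -33, -82, -136  ⇒  Σ = -507
Signed area = Σ/2 = -253.5 (negative ⇒ clockwise traversal).

-253.5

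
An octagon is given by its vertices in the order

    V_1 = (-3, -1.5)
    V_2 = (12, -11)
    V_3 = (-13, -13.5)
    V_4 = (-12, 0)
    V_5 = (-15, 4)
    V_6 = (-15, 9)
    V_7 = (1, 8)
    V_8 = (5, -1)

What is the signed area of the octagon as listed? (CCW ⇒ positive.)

Cross-terms: 51, -305, -162, -48, -75, -129, -41, -10.5  ⇒  Σ = -719.5
Signed area = Σ/2 = -359.75 (negative ⇒ clockwise traversal).

-359.75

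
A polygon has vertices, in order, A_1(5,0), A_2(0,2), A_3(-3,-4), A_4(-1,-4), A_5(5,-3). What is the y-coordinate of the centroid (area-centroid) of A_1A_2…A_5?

-131/93

Apply the surveyor's formula. First the cross-terms c_i = x_i·y_{i+1} − x_{i+1}·y_i:
  10, 6, 8, 23, 15  ⇒  2A = 62, A = 31.
Then Σ (y_i + y_{i+1})·c_i = -262, so ȳ = -262 / (6·31) = -131/93.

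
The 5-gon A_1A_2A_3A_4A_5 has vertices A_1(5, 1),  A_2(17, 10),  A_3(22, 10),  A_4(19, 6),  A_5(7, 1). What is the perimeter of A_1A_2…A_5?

40

|A_1A_2| = √((12)² + (9)²) = √225 = 15
|A_2A_3| = √((5)² + (0)²) = √25 = 5
|A_3A_4| = √((-3)² + (-4)²) = √25 = 5
|A_4A_5| = √((-12)² + (-5)²) = √169 = 13
|A_5A_1| = √((-2)² + (0)²) = √4 = 2
Perimeter = 15 + 5 + 5 + 13 + 2 = 40.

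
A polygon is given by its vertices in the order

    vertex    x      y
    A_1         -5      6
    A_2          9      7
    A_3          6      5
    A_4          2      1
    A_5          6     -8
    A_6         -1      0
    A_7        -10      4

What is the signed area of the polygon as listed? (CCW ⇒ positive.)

-82

A_1→A_2: (-5)(7) − (9)(6) = -89
A_2→A_3: (9)(5) − (6)(7) = 3
A_3→A_4: (6)(1) − (2)(5) = -4
A_4→A_5: (2)(-8) − (6)(1) = -22
A_5→A_6: (6)(0) − (-1)(-8) = -8
A_6→A_7: (-1)(4) − (-10)(0) = -4
A_7→A_1: (-10)(6) − (-5)(4) = -40
Σ = -164
Signed area = Σ/2 = -82 (negative ⇒ clockwise traversal).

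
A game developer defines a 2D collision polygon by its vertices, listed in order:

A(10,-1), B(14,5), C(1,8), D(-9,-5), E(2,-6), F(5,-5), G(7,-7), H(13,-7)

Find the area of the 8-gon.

Apply Gauss's area formula: 2A = Σ (x_i·y_{i+1} − x_{i+1}·y_i), indices taken mod 8.
Σ = (64) + (107) + (67) + (64) + (20) + (0) + (42) + (57) = 421
Area = |Σ|/2 = 210.5.

210.5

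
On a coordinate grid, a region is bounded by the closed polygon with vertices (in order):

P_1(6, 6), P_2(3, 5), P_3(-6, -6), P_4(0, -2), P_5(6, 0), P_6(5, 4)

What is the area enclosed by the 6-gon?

39

Apply Gauss's area formula: 2A = Σ (x_i·y_{i+1} − x_{i+1}·y_i), indices taken mod 6.
Cross-terms: 12, 12, 12, 12, 24, 6  ⇒  Σ = 78
Area = |Σ|/2 = 39.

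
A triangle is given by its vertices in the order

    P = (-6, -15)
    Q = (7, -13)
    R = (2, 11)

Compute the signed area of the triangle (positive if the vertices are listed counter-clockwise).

Apply the shoelace (surveyor's) formula: 2A = Σ (x_i·y_{i+1} − x_{i+1}·y_i), indices taken mod 3.
Σ = (183) + (103) + (36) = 322
Signed area = Σ/2 = 161 (positive ⇒ counter-clockwise traversal).

161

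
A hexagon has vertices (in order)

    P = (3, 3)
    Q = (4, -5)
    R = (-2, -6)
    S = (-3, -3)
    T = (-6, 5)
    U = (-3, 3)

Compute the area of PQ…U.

63.5

Apply the shoelace (surveyor's) formula: 2A = Σ (x_i·y_{i+1} − x_{i+1}·y_i), indices taken mod 6.
Cross-terms: -27, -34, -12, -33, -3, -18  ⇒  Σ = -127
Area = |Σ|/2 = 63.5.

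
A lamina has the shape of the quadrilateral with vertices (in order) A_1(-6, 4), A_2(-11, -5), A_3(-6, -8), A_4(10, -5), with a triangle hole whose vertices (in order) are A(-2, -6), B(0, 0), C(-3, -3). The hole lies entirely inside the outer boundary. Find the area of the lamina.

Outer boundary:
Apply the surveyor's formula: 2A = Σ (x_i·y_{i+1} − x_{i+1}·y_i), indices taken mod 4.
A_1→A_2: (-6)(-5) − (-11)(4) = 74
A_2→A_3: (-11)(-8) − (-6)(-5) = 58
A_3→A_4: (-6)(-5) − (10)(-8) = 110
A_4→A_1: (10)(4) − (-6)(-5) = 10
Σ = 252
Area = |Σ|/2 = 126.
Hole:
Apply the surveyor's formula: 2A = Σ (x_i·y_{i+1} − x_{i+1}·y_i), indices taken mod 3.
A→B: (-2)(0) − (0)(-6) = 0
B→C: (0)(-3) − (-3)(0) = 0
C→A: (-3)(-6) − (-2)(-3) = 12
Σ = 12
Area = |Σ|/2 = 6.
Net area = 126 − 6 = 120.

120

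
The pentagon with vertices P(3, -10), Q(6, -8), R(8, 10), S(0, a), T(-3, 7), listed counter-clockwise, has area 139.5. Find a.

10

Write out the shoelace sum; only the two edges meeting at S involve a:
2·Area = [(8·a − 0·10) + (0·7 − (-3)·a)] + 169
       = 11·a + 169 = 279
⇒ a = 10.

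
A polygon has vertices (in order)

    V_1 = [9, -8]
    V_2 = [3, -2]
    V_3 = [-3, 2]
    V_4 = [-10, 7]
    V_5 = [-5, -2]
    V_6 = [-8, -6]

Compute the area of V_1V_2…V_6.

96

Apply Gauss's area formula: 2A = Σ (x_i·y_{i+1} − x_{i+1}·y_i), indices taken mod 6.
V_1→V_2: (9)(-2) − (3)(-8) = 6
V_2→V_3: (3)(2) − (-3)(-2) = 0
V_3→V_4: (-3)(7) − (-10)(2) = -1
V_4→V_5: (-10)(-2) − (-5)(7) = 55
V_5→V_6: (-5)(-6) − (-8)(-2) = 14
V_6→V_1: (-8)(-8) − (9)(-6) = 118
Σ = 192
Area = |Σ|/2 = 96.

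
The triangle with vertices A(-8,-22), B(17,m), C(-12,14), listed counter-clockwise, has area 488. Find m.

The doubled signed area Σ (x_i y_{i+1} − x_{i+1} y_i) is linear in m.
With m=0 it equals 988; the coefficient of m is 4 (from the two edges through B).
So 4·m + 988 = 2·488 = 976 ⇒ m = -3.

-3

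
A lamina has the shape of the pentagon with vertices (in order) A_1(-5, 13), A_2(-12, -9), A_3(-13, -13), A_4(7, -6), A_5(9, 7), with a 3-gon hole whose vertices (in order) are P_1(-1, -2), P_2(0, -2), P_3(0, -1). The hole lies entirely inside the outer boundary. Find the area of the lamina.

Outer boundary:
Apply the shoelace (surveyor's) formula: 2A = Σ (x_i·y_{i+1} − x_{i+1}·y_i), indices taken mod 5.
Σ = (201) + (39) + (169) + (103) + (152) = 664
Area = |Σ|/2 = 332.
Hole:
P_1→P_2: (-1)(-2) − (0)(-2) = 2
P_2→P_3: (0)(-1) − (0)(-2) = 0
P_3→P_1: (0)(-2) − (-1)(-1) = -1
Σ = 1
Area = |Σ|/2 = 0.5.
Net area = 332 − 0.5 = 331.5.

331.5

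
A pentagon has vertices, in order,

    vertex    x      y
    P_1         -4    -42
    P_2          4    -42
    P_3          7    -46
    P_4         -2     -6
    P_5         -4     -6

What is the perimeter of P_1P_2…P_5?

|P_1P_2| = √((8)² + (0)²) = √64 = 8
|P_2P_3| = √((3)² + (-4)²) = √25 = 5
|P_3P_4| = √((-9)² + (40)²) = √1681 = 41
|P_4P_5| = √((-2)² + (0)²) = √4 = 2
|P_5P_1| = √((0)² + (-36)²) = √1296 = 36
Perimeter = 8 + 5 + 41 + 2 + 36 = 92.

92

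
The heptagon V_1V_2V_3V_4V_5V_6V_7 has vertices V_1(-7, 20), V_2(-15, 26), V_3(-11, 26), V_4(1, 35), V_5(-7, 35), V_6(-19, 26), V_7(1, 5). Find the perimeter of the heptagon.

98

|V_1V_2| = √((-8)² + (6)²) = √100 = 10
|V_2V_3| = √((4)² + (0)²) = √16 = 4
|V_3V_4| = √((12)² + (9)²) = √225 = 15
|V_4V_5| = √((-8)² + (0)²) = √64 = 8
|V_5V_6| = √((-12)² + (-9)²) = √225 = 15
|V_6V_7| = √((20)² + (-21)²) = √841 = 29
|V_7V_1| = √((-8)² + (15)²) = √289 = 17
Perimeter = 10 + 4 + 15 + 8 + 15 + 29 + 17 = 98.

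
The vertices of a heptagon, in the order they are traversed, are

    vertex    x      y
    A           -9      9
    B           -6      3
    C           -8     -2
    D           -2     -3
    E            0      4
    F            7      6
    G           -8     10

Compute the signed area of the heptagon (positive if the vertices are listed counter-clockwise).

91.5

A→B: (-9)(3) − (-6)(9) = 27
B→C: (-6)(-2) − (-8)(3) = 36
C→D: (-8)(-3) − (-2)(-2) = 20
D→E: (-2)(4) − (0)(-3) = -8
E→F: (0)(6) − (7)(4) = -28
F→G: (7)(10) − (-8)(6) = 118
G→A: (-8)(9) − (-9)(10) = 18
Σ = 183
Signed area = Σ/2 = 91.5 (positive ⇒ counter-clockwise traversal).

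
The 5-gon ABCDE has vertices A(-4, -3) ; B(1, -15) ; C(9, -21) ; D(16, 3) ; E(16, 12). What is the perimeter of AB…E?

82

|AB| = √((5)² + (-12)²) = √169 = 13
|BC| = √((8)² + (-6)²) = √100 = 10
|CD| = √((7)² + (24)²) = √625 = 25
|DE| = √((0)² + (9)²) = √81 = 9
|EA| = √((-20)² + (-15)²) = √625 = 25
Perimeter = 13 + 10 + 25 + 9 + 25 = 82.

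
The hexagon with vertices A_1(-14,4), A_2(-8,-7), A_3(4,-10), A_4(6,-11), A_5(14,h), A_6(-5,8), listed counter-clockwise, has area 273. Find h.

The doubled signed area Σ (x_i y_{i+1} − x_{i+1} y_i) is linear in h.
With h=0 it equals 612; the coefficient of h is 11 (from the two edges through A_5).
So 11·h + 612 = 2·273 = 546 ⇒ h = -6.

-6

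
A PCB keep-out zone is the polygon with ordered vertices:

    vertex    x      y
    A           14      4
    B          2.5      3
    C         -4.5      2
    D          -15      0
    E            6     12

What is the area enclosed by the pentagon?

Cross-terms: 32, 18.5, 30, -180, -144  ⇒  Σ = -243.5
Area = |Σ|/2 = 121.75.

121.75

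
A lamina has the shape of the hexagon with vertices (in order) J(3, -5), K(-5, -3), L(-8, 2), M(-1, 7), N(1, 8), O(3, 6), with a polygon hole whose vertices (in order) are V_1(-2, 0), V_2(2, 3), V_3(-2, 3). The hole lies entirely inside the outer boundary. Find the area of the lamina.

Outer boundary:
Apply the shoelace formula: 2A = Σ (x_i·y_{i+1} − x_{i+1}·y_i), indices taken mod 6.
J→K: (3)(-3) − (-5)(-5) = -34
K→L: (-5)(2) − (-8)(-3) = -34
L→M: (-8)(7) − (-1)(2) = -54
M→N: (-1)(8) − (1)(7) = -15
N→O: (1)(6) − (3)(8) = -18
O→J: (3)(-5) − (3)(6) = -33
Σ = -188
Area = |Σ|/2 = 94.
Hole:
Apply the shoelace formula: 2A = Σ (x_i·y_{i+1} − x_{i+1}·y_i), indices taken mod 3.
Σ = (-6) + (12) + (6) = 12
Area = |Σ|/2 = 6.
Net area = 94 − 6 = 88.

88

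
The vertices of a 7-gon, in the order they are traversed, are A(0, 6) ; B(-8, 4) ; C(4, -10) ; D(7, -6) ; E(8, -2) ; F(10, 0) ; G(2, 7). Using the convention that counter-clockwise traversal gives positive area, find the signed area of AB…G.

Apply the shoelace (surveyor's) formula: 2A = Σ (x_i·y_{i+1} − x_{i+1}·y_i), indices taken mod 7.
A→B: (0)(4) − (-8)(6) = 48
B→C: (-8)(-10) − (4)(4) = 64
C→D: (4)(-6) − (7)(-10) = 46
D→E: (7)(-2) − (8)(-6) = 34
E→F: (8)(0) − (10)(-2) = 20
F→G: (10)(7) − (2)(0) = 70
G→A: (2)(6) − (0)(7) = 12
Σ = 294
Signed area = Σ/2 = 147 (positive ⇒ counter-clockwise traversal).

147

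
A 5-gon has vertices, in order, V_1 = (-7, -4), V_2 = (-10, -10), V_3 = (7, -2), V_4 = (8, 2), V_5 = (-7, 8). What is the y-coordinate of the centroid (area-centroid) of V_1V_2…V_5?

Apply the shoelace formula. First the cross-terms c_i = x_i·y_{i+1} − x_{i+1}·y_i:
  30, 90, 30, 78, 84  ⇒  2A = 312, A = 156.
Then Σ (y_i + y_{i+1})·c_i = -384, so ȳ = -384 / (6·156) = -16/39.

-16/39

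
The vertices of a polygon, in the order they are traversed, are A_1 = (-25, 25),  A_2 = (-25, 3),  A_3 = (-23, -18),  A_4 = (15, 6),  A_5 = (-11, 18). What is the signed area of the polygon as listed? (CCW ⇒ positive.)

856

Σ = (550) + (519) + (132) + (336) + (175) = 1712
Signed area = Σ/2 = 856 (positive ⇒ counter-clockwise traversal).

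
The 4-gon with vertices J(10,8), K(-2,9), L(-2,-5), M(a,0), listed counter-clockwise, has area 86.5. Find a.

3

Write out the shoelace sum; only the two edges meeting at M involve a:
2·Area = [((-2)·0 − a·(-5)) + (a·8 − 10·0)] + 134
       = 13·a + 134 = 173
⇒ a = 3.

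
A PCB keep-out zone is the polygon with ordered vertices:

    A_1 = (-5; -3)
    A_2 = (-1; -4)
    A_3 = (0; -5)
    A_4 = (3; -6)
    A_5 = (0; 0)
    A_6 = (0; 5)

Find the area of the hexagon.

31

Apply the shoelace formula: 2A = Σ (x_i·y_{i+1} − x_{i+1}·y_i), indices taken mod 6.
A_1→A_2: (-5)(-4) − (-1)(-3) = 17
A_2→A_3: (-1)(-5) − (0)(-4) = 5
A_3→A_4: (0)(-6) − (3)(-5) = 15
A_4→A_5: (3)(0) − (0)(-6) = 0
A_5→A_6: (0)(5) − (0)(0) = 0
A_6→A_1: (0)(-3) − (-5)(5) = 25
Σ = 62
Area = |Σ|/2 = 31.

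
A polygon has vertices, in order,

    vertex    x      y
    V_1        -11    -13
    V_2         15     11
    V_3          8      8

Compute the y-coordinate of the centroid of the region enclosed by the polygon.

Apply the shoelace formula. First the cross-terms c_i = x_i·y_{i+1} − x_{i+1}·y_i:
  74, 32, -16  ⇒  2A = 90, A = 45.
Then Σ (y_i + y_{i+1})·c_i = 540, so ȳ = 540 / (6·45) = 2.

2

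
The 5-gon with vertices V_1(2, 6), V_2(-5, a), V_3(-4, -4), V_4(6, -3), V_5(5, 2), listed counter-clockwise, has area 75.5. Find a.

Write out the shoelace sum; only the two edges meeting at V_2 involve a:
2·Area = [(2·a − (-5)·6) + ((-5)·(-4) − (-4)·a)] + 89
       = 6·a + 139 = 151
⇒ a = 2.

2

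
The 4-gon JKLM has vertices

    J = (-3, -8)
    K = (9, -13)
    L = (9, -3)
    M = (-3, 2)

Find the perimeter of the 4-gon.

46

|JK| = √((12)² + (-5)²) = √169 = 13
|KL| = √((0)² + (10)²) = √100 = 10
|LM| = √((-12)² + (5)²) = √169 = 13
|MJ| = √((0)² + (-10)²) = √100 = 10
Perimeter = 13 + 10 + 13 + 10 = 46.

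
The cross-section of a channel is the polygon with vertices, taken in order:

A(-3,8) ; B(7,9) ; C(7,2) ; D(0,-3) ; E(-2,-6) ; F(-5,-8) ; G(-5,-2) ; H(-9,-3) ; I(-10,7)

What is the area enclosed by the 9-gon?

179

Cross-terms: -83, -49, -21, -6, -14, -30, -3, -93, -59  ⇒  Σ = -358
Area = |Σ|/2 = 179.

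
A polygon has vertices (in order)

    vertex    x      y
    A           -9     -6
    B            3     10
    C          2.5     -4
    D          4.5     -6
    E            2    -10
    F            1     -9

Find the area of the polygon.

Apply the shoelace (surveyor's) formula: 2A = Σ (x_i·y_{i+1} − x_{i+1}·y_i), indices taken mod 6.
Σ = (-72) + (-37) + (3) + (-33) + (-8) + (-87) = -234
Area = |Σ|/2 = 117.

117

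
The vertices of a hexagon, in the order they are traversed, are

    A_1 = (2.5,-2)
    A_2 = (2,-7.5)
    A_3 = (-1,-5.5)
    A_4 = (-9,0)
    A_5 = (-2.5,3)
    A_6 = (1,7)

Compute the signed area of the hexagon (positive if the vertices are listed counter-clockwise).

Σ = (-14.75) + (-18.5) + (-49.5) + (-27) + (-20.5) + (-19.5) = -149.75
Signed area = Σ/2 = -74.875 (negative ⇒ clockwise traversal).

-74.875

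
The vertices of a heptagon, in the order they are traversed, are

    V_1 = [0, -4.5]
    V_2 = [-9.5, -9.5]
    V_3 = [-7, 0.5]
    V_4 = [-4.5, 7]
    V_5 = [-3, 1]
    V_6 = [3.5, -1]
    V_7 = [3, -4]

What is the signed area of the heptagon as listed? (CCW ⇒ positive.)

-84.625

Σ = (-42.75) + (-71.25) + (-46.75) + (16.5) + (-0.5) + (-11) + (-13.5) = -169.25
Signed area = Σ/2 = -84.625 (negative ⇒ clockwise traversal).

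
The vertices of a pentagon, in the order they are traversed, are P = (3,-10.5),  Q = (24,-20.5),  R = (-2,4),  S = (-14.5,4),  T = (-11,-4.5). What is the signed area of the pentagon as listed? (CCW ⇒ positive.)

Cross-terms: 190.5, 55, 50, 109.25, 129  ⇒  Σ = 533.75
Signed area = Σ/2 = 266.875 (positive ⇒ counter-clockwise traversal).

266.875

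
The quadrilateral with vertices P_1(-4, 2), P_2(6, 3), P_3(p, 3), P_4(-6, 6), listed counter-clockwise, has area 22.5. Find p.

Write out the shoelace sum; only the two edges meeting at P_3 involve p:
2·Area = [(6·3 − p·3) + (p·6 − (-6)·3)] + -12
       = 3·p + 24 = 45
⇒ p = 7.

7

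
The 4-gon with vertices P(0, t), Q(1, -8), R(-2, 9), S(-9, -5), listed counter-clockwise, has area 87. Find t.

-9

Write out the shoelace sum; only the two edges meeting at P involve t:
2·Area = [((-9)·t − 0·(-5)) + (0·(-8) − 1·t)] + 84
       = -10·t + 84 = 174
⇒ t = -9.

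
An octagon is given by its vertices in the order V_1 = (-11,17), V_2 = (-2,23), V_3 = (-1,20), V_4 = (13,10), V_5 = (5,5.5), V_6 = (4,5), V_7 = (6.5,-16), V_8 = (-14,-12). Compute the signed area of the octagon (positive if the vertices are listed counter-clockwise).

-625

V_1→V_2: (-11)(23) − (-2)(17) = -219
V_2→V_3: (-2)(20) − (-1)(23) = -17
V_3→V_4: (-1)(10) − (13)(20) = -270
V_4→V_5: (13)(5.5) − (5)(10) = 21.5
V_5→V_6: (5)(5) − (4)(5.5) = 3
V_6→V_7: (4)(-16) − (6.5)(5) = -96.5
V_7→V_8: (6.5)(-12) − (-14)(-16) = -302
V_8→V_1: (-14)(17) − (-11)(-12) = -370
Σ = -1250
Signed area = Σ/2 = -625 (negative ⇒ clockwise traversal).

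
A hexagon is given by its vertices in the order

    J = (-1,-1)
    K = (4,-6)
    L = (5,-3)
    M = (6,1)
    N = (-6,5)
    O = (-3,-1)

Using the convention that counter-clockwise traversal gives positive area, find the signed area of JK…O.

Apply the shoelace (surveyor's) formula: 2A = Σ (x_i·y_{i+1} − x_{i+1}·y_i), indices taken mod 6.
Cross-terms: 10, 18, 23, 36, 21, 2  ⇒  Σ = 110
Signed area = Σ/2 = 55 (positive ⇒ counter-clockwise traversal).

55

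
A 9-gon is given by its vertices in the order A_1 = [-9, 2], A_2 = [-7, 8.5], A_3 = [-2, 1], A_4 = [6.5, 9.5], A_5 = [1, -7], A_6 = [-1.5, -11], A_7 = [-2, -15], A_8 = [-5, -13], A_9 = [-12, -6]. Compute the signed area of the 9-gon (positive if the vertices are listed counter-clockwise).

-203.5

Apply the shoelace (surveyor's) formula: 2A = Σ (x_i·y_{i+1} − x_{i+1}·y_i), indices taken mod 9.
A_1→A_2: (-9)(8.5) − (-7)(2) = -62.5
A_2→A_3: (-7)(1) − (-2)(8.5) = 10
A_3→A_4: (-2)(9.5) − (6.5)(1) = -25.5
A_4→A_5: (6.5)(-7) − (1)(9.5) = -55
A_5→A_6: (1)(-11) − (-1.5)(-7) = -21.5
A_6→A_7: (-1.5)(-15) − (-2)(-11) = 0.5
A_7→A_8: (-2)(-13) − (-5)(-15) = -49
A_8→A_9: (-5)(-6) − (-12)(-13) = -126
A_9→A_1: (-12)(2) − (-9)(-6) = -78
Σ = -407
Signed area = Σ/2 = -203.5 (negative ⇒ clockwise traversal).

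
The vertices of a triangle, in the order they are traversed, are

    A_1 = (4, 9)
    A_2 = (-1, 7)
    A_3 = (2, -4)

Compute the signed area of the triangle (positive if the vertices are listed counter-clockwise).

Cross-terms: 37, -10, 34  ⇒  Σ = 61
Signed area = Σ/2 = 30.5 (positive ⇒ counter-clockwise traversal).

30.5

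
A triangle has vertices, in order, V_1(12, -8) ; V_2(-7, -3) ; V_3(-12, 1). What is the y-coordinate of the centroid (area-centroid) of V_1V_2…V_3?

Apply the surveyor's formula. First the cross-terms c_i = x_i·y_{i+1} − x_{i+1}·y_i:
  -92, -43, 84  ⇒  2A = -51, A = -25.5.
Then Σ (y_i + y_{i+1})·c_i = 510, so ȳ = 510 / (6·(-25.5)) = -10/3.

-10/3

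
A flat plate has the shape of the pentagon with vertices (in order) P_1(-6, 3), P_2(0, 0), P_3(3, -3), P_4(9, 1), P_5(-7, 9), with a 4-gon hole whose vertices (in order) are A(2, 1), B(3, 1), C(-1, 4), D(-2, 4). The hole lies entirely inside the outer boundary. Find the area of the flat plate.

72.5

Outer boundary:
Apply the shoelace formula: 2A = Σ (x_i·y_{i+1} − x_{i+1}·y_i), indices taken mod 5.
Σ = (0) + (0) + (30) + (88) + (33) = 151
Area = |Σ|/2 = 75.5.
Hole:
Apply the shoelace formula: 2A = Σ (x_i·y_{i+1} − x_{i+1}·y_i), indices taken mod 4.
A→B: (2)(1) − (3)(1) = -1
B→C: (3)(4) − (-1)(1) = 13
C→D: (-1)(4) − (-2)(4) = 4
D→A: (-2)(1) − (2)(4) = -10
Σ = 6
Area = |Σ|/2 = 3.
Net area = 75.5 − 3 = 72.5.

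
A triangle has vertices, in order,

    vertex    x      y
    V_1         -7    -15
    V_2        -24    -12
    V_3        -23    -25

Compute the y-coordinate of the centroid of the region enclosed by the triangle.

Apply the shoelace formula. First the cross-terms c_i = x_i·y_{i+1} − x_{i+1}·y_i:
  -276, 324, 170  ⇒  2A = 218, A = 109.
Then Σ (y_i + y_{i+1})·c_i = -11336, so ȳ = -11336 / (6·109) = -52/3.

-52/3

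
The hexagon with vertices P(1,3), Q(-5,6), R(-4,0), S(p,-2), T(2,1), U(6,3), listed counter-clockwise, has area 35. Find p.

Write out the shoelace sum; only the two edges meeting at S involve p:
2·Area = [((-4)·(-2) − p·0) + (p·1 − 2·(-2))] + 60
       = 1·p + 72 = 70
⇒ p = -2.

-2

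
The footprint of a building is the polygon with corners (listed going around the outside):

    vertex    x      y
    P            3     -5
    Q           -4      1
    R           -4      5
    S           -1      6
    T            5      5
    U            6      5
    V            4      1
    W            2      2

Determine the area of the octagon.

58

Apply the surveyor's formula: 2A = Σ (x_i·y_{i+1} − x_{i+1}·y_i), indices taken mod 8.
Σ = (-17) + (-16) + (-19) + (-35) + (-5) + (-14) + (6) + (-16) = -116
Area = |Σ|/2 = 58.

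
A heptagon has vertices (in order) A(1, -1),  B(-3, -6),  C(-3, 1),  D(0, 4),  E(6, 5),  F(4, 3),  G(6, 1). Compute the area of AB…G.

Apply the shoelace formula: 2A = Σ (x_i·y_{i+1} − x_{i+1}·y_i), indices taken mod 7.
Σ = (-9) + (-21) + (-12) + (-24) + (-2) + (-14) + (-7) = -89
Area = |Σ|/2 = 44.5.

44.5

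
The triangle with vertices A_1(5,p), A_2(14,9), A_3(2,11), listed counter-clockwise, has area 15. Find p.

Write out the shoelace sum; only the two edges meeting at A_1 involve p:
2·Area = [(2·p − 5·11) + (5·9 − 14·p)] + 136
       = -12·p + 126 = 30
⇒ p = 8.

8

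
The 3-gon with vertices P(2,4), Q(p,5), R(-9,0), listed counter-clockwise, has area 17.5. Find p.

Write out the shoelace sum; only the two edges meeting at Q involve p:
2·Area = [(2·5 − p·4) + (p·0 − (-9)·5)] + -36
       = -4·p + 19 = 35
⇒ p = -4.

-4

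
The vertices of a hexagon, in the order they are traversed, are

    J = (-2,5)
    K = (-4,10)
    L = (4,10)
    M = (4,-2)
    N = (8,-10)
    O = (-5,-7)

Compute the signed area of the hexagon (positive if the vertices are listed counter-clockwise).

Apply the shoelace formula: 2A = Σ (x_i·y_{i+1} − x_{i+1}·y_i), indices taken mod 6.
Cross-terms: 0, -80, -48, -24, -106, -39  ⇒  Σ = -297
Signed area = Σ/2 = -148.5 (negative ⇒ clockwise traversal).

-148.5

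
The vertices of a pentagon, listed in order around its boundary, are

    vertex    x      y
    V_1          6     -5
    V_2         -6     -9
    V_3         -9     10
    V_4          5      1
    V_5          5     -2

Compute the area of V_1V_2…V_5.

Apply the shoelace (surveyor's) formula: 2A = Σ (x_i·y_{i+1} − x_{i+1}·y_i), indices taken mod 5.
Σ = (-84) + (-141) + (-59) + (-15) + (-13) = -312
Area = |Σ|/2 = 156.

156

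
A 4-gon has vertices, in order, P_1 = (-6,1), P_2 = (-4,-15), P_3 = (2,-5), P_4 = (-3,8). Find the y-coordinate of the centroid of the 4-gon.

-318/95

Apply the shoelace (surveyor's) formula. First the cross-terms c_i = x_i·y_{i+1} − x_{i+1}·y_i:
  94, 50, 1, 45  ⇒  2A = 190, A = 95.
Then Σ (y_i + y_{i+1})·c_i = -1908, so ȳ = -1908 / (6·95) = -318/95.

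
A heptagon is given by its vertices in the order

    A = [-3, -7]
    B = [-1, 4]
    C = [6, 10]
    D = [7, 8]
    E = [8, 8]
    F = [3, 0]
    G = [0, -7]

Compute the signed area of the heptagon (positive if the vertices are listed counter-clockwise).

-74.5

Σ = (-19) + (-34) + (-22) + (-8) + (-24) + (-21) + (-21) = -149
Signed area = Σ/2 = -74.5 (negative ⇒ clockwise traversal).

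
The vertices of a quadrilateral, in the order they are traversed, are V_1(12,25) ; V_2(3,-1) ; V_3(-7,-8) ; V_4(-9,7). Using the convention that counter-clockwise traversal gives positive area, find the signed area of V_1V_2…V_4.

Apply the surveyor's formula: 2A = Σ (x_i·y_{i+1} − x_{i+1}·y_i), indices taken mod 4.
Cross-terms: -87, -31, -121, -309  ⇒  Σ = -548
Signed area = Σ/2 = -274 (negative ⇒ clockwise traversal).

-274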